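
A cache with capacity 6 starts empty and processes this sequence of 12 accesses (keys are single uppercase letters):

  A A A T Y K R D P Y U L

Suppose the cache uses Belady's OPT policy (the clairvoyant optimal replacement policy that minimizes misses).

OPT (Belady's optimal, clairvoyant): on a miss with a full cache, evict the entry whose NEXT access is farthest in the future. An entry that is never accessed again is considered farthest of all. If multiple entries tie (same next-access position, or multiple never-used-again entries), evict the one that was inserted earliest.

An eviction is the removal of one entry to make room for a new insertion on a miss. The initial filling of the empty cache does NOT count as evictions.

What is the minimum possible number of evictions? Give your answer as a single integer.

OPT (Belady) simulation (capacity=6):
  1. access A: MISS. Cache: [A]
  2. access A: HIT. Next use of A: step 3. Cache: [A]
  3. access A: HIT. Next use of A: never. Cache: [A]
  4. access T: MISS. Cache: [A T]
  5. access Y: MISS. Cache: [A T Y]
  6. access K: MISS. Cache: [A T Y K]
  7. access R: MISS. Cache: [A T Y K R]
  8. access D: MISS. Cache: [A T Y K R D]
  9. access P: MISS, evict A (next use: never). Cache: [T Y K R D P]
  10. access Y: HIT. Next use of Y: never. Cache: [T Y K R D P]
  11. access U: MISS, evict T (next use: never). Cache: [Y K R D P U]
  12. access L: MISS, evict Y (next use: never). Cache: [K R D P U L]
Total: 3 hits, 9 misses, 3 evictions

Answer: 3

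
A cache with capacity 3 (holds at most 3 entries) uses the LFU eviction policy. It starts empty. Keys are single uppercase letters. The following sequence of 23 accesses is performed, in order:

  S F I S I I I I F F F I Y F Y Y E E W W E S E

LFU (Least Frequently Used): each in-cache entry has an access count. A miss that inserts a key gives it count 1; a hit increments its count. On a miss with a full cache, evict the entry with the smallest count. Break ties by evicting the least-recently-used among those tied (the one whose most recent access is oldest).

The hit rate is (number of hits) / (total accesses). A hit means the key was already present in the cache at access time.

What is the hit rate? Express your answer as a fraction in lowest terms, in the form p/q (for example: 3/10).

Answer: 14/23

Derivation:
LFU simulation (capacity=3):
  1. access S: MISS. Cache: [S(c=1)]
  2. access F: MISS. Cache: [S(c=1) F(c=1)]
  3. access I: MISS. Cache: [S(c=1) F(c=1) I(c=1)]
  4. access S: HIT, count now 2. Cache: [F(c=1) I(c=1) S(c=2)]
  5. access I: HIT, count now 2. Cache: [F(c=1) S(c=2) I(c=2)]
  6. access I: HIT, count now 3. Cache: [F(c=1) S(c=2) I(c=3)]
  7. access I: HIT, count now 4. Cache: [F(c=1) S(c=2) I(c=4)]
  8. access I: HIT, count now 5. Cache: [F(c=1) S(c=2) I(c=5)]
  9. access F: HIT, count now 2. Cache: [S(c=2) F(c=2) I(c=5)]
  10. access F: HIT, count now 3. Cache: [S(c=2) F(c=3) I(c=5)]
  11. access F: HIT, count now 4. Cache: [S(c=2) F(c=4) I(c=5)]
  12. access I: HIT, count now 6. Cache: [S(c=2) F(c=4) I(c=6)]
  13. access Y: MISS, evict S(c=2). Cache: [Y(c=1) F(c=4) I(c=6)]
  14. access F: HIT, count now 5. Cache: [Y(c=1) F(c=5) I(c=6)]
  15. access Y: HIT, count now 2. Cache: [Y(c=2) F(c=5) I(c=6)]
  16. access Y: HIT, count now 3. Cache: [Y(c=3) F(c=5) I(c=6)]
  17. access E: MISS, evict Y(c=3). Cache: [E(c=1) F(c=5) I(c=6)]
  18. access E: HIT, count now 2. Cache: [E(c=2) F(c=5) I(c=6)]
  19. access W: MISS, evict E(c=2). Cache: [W(c=1) F(c=5) I(c=6)]
  20. access W: HIT, count now 2. Cache: [W(c=2) F(c=5) I(c=6)]
  21. access E: MISS, evict W(c=2). Cache: [E(c=1) F(c=5) I(c=6)]
  22. access S: MISS, evict E(c=1). Cache: [S(c=1) F(c=5) I(c=6)]
  23. access E: MISS, evict S(c=1). Cache: [E(c=1) F(c=5) I(c=6)]
Total: 14 hits, 9 misses, 6 evictions

Hit rate = 14/23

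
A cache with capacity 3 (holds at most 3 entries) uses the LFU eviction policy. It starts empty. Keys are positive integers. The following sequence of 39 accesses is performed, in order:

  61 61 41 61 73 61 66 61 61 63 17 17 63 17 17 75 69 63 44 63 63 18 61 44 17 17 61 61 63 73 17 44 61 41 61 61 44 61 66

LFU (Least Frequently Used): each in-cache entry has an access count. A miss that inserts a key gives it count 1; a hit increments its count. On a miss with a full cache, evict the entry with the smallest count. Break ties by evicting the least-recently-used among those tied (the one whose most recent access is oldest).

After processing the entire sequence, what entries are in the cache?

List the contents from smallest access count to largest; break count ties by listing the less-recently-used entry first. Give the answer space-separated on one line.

LFU simulation (capacity=3):
  1. access 61: MISS. Cache: [61(c=1)]
  2. access 61: HIT, count now 2. Cache: [61(c=2)]
  3. access 41: MISS. Cache: [41(c=1) 61(c=2)]
  4. access 61: HIT, count now 3. Cache: [41(c=1) 61(c=3)]
  5. access 73: MISS. Cache: [41(c=1) 73(c=1) 61(c=3)]
  6. access 61: HIT, count now 4. Cache: [41(c=1) 73(c=1) 61(c=4)]
  7. access 66: MISS, evict 41(c=1). Cache: [73(c=1) 66(c=1) 61(c=4)]
  8. access 61: HIT, count now 5. Cache: [73(c=1) 66(c=1) 61(c=5)]
  9. access 61: HIT, count now 6. Cache: [73(c=1) 66(c=1) 61(c=6)]
  10. access 63: MISS, evict 73(c=1). Cache: [66(c=1) 63(c=1) 61(c=6)]
  11. access 17: MISS, evict 66(c=1). Cache: [63(c=1) 17(c=1) 61(c=6)]
  12. access 17: HIT, count now 2. Cache: [63(c=1) 17(c=2) 61(c=6)]
  13. access 63: HIT, count now 2. Cache: [17(c=2) 63(c=2) 61(c=6)]
  14. access 17: HIT, count now 3. Cache: [63(c=2) 17(c=3) 61(c=6)]
  15. access 17: HIT, count now 4. Cache: [63(c=2) 17(c=4) 61(c=6)]
  16. access 75: MISS, evict 63(c=2). Cache: [75(c=1) 17(c=4) 61(c=6)]
  17. access 69: MISS, evict 75(c=1). Cache: [69(c=1) 17(c=4) 61(c=6)]
  18. access 63: MISS, evict 69(c=1). Cache: [63(c=1) 17(c=4) 61(c=6)]
  19. access 44: MISS, evict 63(c=1). Cache: [44(c=1) 17(c=4) 61(c=6)]
  20. access 63: MISS, evict 44(c=1). Cache: [63(c=1) 17(c=4) 61(c=6)]
  21. access 63: HIT, count now 2. Cache: [63(c=2) 17(c=4) 61(c=6)]
  22. access 18: MISS, evict 63(c=2). Cache: [18(c=1) 17(c=4) 61(c=6)]
  23. access 61: HIT, count now 7. Cache: [18(c=1) 17(c=4) 61(c=7)]
  24. access 44: MISS, evict 18(c=1). Cache: [44(c=1) 17(c=4) 61(c=7)]
  25. access 17: HIT, count now 5. Cache: [44(c=1) 17(c=5) 61(c=7)]
  26. access 17: HIT, count now 6. Cache: [44(c=1) 17(c=6) 61(c=7)]
  27. access 61: HIT, count now 8. Cache: [44(c=1) 17(c=6) 61(c=8)]
  28. access 61: HIT, count now 9. Cache: [44(c=1) 17(c=6) 61(c=9)]
  29. access 63: MISS, evict 44(c=1). Cache: [63(c=1) 17(c=6) 61(c=9)]
  30. access 73: MISS, evict 63(c=1). Cache: [73(c=1) 17(c=6) 61(c=9)]
  31. access 17: HIT, count now 7. Cache: [73(c=1) 17(c=7) 61(c=9)]
  32. access 44: MISS, evict 73(c=1). Cache: [44(c=1) 17(c=7) 61(c=9)]
  33. access 61: HIT, count now 10. Cache: [44(c=1) 17(c=7) 61(c=10)]
  34. access 41: MISS, evict 44(c=1). Cache: [41(c=1) 17(c=7) 61(c=10)]
  35. access 61: HIT, count now 11. Cache: [41(c=1) 17(c=7) 61(c=11)]
  36. access 61: HIT, count now 12. Cache: [41(c=1) 17(c=7) 61(c=12)]
  37. access 44: MISS, evict 41(c=1). Cache: [44(c=1) 17(c=7) 61(c=12)]
  38. access 61: HIT, count now 13. Cache: [44(c=1) 17(c=7) 61(c=13)]
  39. access 66: MISS, evict 44(c=1). Cache: [66(c=1) 17(c=7) 61(c=13)]
Total: 20 hits, 19 misses, 16 evictions

Answer: 66 17 61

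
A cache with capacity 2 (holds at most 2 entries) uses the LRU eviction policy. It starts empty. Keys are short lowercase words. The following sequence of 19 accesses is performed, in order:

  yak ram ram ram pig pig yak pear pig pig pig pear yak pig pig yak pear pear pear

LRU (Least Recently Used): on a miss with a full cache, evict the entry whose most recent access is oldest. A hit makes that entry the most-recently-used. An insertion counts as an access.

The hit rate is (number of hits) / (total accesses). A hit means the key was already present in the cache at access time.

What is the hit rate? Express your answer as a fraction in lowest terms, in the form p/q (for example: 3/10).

LRU simulation (capacity=2):
  1. access yak: MISS. Cache (LRU->MRU): [yak]
  2. access ram: MISS. Cache (LRU->MRU): [yak ram]
  3. access ram: HIT. Cache (LRU->MRU): [yak ram]
  4. access ram: HIT. Cache (LRU->MRU): [yak ram]
  5. access pig: MISS, evict yak. Cache (LRU->MRU): [ram pig]
  6. access pig: HIT. Cache (LRU->MRU): [ram pig]
  7. access yak: MISS, evict ram. Cache (LRU->MRU): [pig yak]
  8. access pear: MISS, evict pig. Cache (LRU->MRU): [yak pear]
  9. access pig: MISS, evict yak. Cache (LRU->MRU): [pear pig]
  10. access pig: HIT. Cache (LRU->MRU): [pear pig]
  11. access pig: HIT. Cache (LRU->MRU): [pear pig]
  12. access pear: HIT. Cache (LRU->MRU): [pig pear]
  13. access yak: MISS, evict pig. Cache (LRU->MRU): [pear yak]
  14. access pig: MISS, evict pear. Cache (LRU->MRU): [yak pig]
  15. access pig: HIT. Cache (LRU->MRU): [yak pig]
  16. access yak: HIT. Cache (LRU->MRU): [pig yak]
  17. access pear: MISS, evict pig. Cache (LRU->MRU): [yak pear]
  18. access pear: HIT. Cache (LRU->MRU): [yak pear]
  19. access pear: HIT. Cache (LRU->MRU): [yak pear]
Total: 10 hits, 9 misses, 7 evictions

Hit rate = 10/19

Answer: 10/19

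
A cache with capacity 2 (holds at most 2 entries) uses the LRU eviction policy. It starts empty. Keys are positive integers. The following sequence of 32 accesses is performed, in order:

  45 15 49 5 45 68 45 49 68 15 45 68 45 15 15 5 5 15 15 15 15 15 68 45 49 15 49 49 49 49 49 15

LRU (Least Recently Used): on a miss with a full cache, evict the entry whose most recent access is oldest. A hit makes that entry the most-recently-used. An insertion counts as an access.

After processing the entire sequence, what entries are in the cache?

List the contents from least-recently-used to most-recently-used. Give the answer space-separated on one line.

LRU simulation (capacity=2):
  1. access 45: MISS. Cache (LRU->MRU): [45]
  2. access 15: MISS. Cache (LRU->MRU): [45 15]
  3. access 49: MISS, evict 45. Cache (LRU->MRU): [15 49]
  4. access 5: MISS, evict 15. Cache (LRU->MRU): [49 5]
  5. access 45: MISS, evict 49. Cache (LRU->MRU): [5 45]
  6. access 68: MISS, evict 5. Cache (LRU->MRU): [45 68]
  7. access 45: HIT. Cache (LRU->MRU): [68 45]
  8. access 49: MISS, evict 68. Cache (LRU->MRU): [45 49]
  9. access 68: MISS, evict 45. Cache (LRU->MRU): [49 68]
  10. access 15: MISS, evict 49. Cache (LRU->MRU): [68 15]
  11. access 45: MISS, evict 68. Cache (LRU->MRU): [15 45]
  12. access 68: MISS, evict 15. Cache (LRU->MRU): [45 68]
  13. access 45: HIT. Cache (LRU->MRU): [68 45]
  14. access 15: MISS, evict 68. Cache (LRU->MRU): [45 15]
  15. access 15: HIT. Cache (LRU->MRU): [45 15]
  16. access 5: MISS, evict 45. Cache (LRU->MRU): [15 5]
  17. access 5: HIT. Cache (LRU->MRU): [15 5]
  18. access 15: HIT. Cache (LRU->MRU): [5 15]
  19. access 15: HIT. Cache (LRU->MRU): [5 15]
  20. access 15: HIT. Cache (LRU->MRU): [5 15]
  21. access 15: HIT. Cache (LRU->MRU): [5 15]
  22. access 15: HIT. Cache (LRU->MRU): [5 15]
  23. access 68: MISS, evict 5. Cache (LRU->MRU): [15 68]
  24. access 45: MISS, evict 15. Cache (LRU->MRU): [68 45]
  25. access 49: MISS, evict 68. Cache (LRU->MRU): [45 49]
  26. access 15: MISS, evict 45. Cache (LRU->MRU): [49 15]
  27. access 49: HIT. Cache (LRU->MRU): [15 49]
  28. access 49: HIT. Cache (LRU->MRU): [15 49]
  29. access 49: HIT. Cache (LRU->MRU): [15 49]
  30. access 49: HIT. Cache (LRU->MRU): [15 49]
  31. access 49: HIT. Cache (LRU->MRU): [15 49]
  32. access 15: HIT. Cache (LRU->MRU): [49 15]
Total: 15 hits, 17 misses, 15 evictions

Answer: 49 15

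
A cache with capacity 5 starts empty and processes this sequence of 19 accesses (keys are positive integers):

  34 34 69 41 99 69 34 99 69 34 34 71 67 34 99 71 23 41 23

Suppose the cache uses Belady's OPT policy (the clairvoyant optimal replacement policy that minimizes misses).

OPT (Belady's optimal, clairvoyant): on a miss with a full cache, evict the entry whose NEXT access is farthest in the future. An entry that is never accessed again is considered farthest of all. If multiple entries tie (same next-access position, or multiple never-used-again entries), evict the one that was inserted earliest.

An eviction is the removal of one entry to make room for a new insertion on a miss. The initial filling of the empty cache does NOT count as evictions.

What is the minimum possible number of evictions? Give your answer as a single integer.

Answer: 2

Derivation:
OPT (Belady) simulation (capacity=5):
  1. access 34: MISS. Cache: [34]
  2. access 34: HIT. Next use of 34: step 7. Cache: [34]
  3. access 69: MISS. Cache: [34 69]
  4. access 41: MISS. Cache: [34 69 41]
  5. access 99: MISS. Cache: [34 69 41 99]
  6. access 69: HIT. Next use of 69: step 9. Cache: [34 69 41 99]
  7. access 34: HIT. Next use of 34: step 10. Cache: [34 69 41 99]
  8. access 99: HIT. Next use of 99: step 15. Cache: [34 69 41 99]
  9. access 69: HIT. Next use of 69: never. Cache: [34 69 41 99]
  10. access 34: HIT. Next use of 34: step 11. Cache: [34 69 41 99]
  11. access 34: HIT. Next use of 34: step 14. Cache: [34 69 41 99]
  12. access 71: MISS. Cache: [34 69 41 99 71]
  13. access 67: MISS, evict 69 (next use: never). Cache: [34 41 99 71 67]
  14. access 34: HIT. Next use of 34: never. Cache: [34 41 99 71 67]
  15. access 99: HIT. Next use of 99: never. Cache: [34 41 99 71 67]
  16. access 71: HIT. Next use of 71: never. Cache: [34 41 99 71 67]
  17. access 23: MISS, evict 34 (next use: never). Cache: [41 99 71 67 23]
  18. access 41: HIT. Next use of 41: never. Cache: [41 99 71 67 23]
  19. access 23: HIT. Next use of 23: never. Cache: [41 99 71 67 23]
Total: 12 hits, 7 misses, 2 evictions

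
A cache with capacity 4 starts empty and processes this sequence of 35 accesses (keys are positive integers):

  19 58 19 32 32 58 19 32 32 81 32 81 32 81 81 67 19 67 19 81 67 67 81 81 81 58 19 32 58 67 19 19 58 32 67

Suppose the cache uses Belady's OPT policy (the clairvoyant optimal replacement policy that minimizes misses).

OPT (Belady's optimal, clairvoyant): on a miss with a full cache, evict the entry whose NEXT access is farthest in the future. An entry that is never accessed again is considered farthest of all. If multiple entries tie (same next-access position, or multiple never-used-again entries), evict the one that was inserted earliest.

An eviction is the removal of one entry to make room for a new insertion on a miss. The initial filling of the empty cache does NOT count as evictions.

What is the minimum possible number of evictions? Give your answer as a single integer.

Answer: 2

Derivation:
OPT (Belady) simulation (capacity=4):
  1. access 19: MISS. Cache: [19]
  2. access 58: MISS. Cache: [19 58]
  3. access 19: HIT. Next use of 19: step 7. Cache: [19 58]
  4. access 32: MISS. Cache: [19 58 32]
  5. access 32: HIT. Next use of 32: step 8. Cache: [19 58 32]
  6. access 58: HIT. Next use of 58: step 26. Cache: [19 58 32]
  7. access 19: HIT. Next use of 19: step 17. Cache: [19 58 32]
  8. access 32: HIT. Next use of 32: step 9. Cache: [19 58 32]
  9. access 32: HIT. Next use of 32: step 11. Cache: [19 58 32]
  10. access 81: MISS. Cache: [19 58 32 81]
  11. access 32: HIT. Next use of 32: step 13. Cache: [19 58 32 81]
  12. access 81: HIT. Next use of 81: step 14. Cache: [19 58 32 81]
  13. access 32: HIT. Next use of 32: step 28. Cache: [19 58 32 81]
  14. access 81: HIT. Next use of 81: step 15. Cache: [19 58 32 81]
  15. access 81: HIT. Next use of 81: step 20. Cache: [19 58 32 81]
  16. access 67: MISS, evict 32 (next use: step 28). Cache: [19 58 81 67]
  17. access 19: HIT. Next use of 19: step 19. Cache: [19 58 81 67]
  18. access 67: HIT. Next use of 67: step 21. Cache: [19 58 81 67]
  19. access 19: HIT. Next use of 19: step 27. Cache: [19 58 81 67]
  20. access 81: HIT. Next use of 81: step 23. Cache: [19 58 81 67]
  21. access 67: HIT. Next use of 67: step 22. Cache: [19 58 81 67]
  22. access 67: HIT. Next use of 67: step 30. Cache: [19 58 81 67]
  23. access 81: HIT. Next use of 81: step 24. Cache: [19 58 81 67]
  24. access 81: HIT. Next use of 81: step 25. Cache: [19 58 81 67]
  25. access 81: HIT. Next use of 81: never. Cache: [19 58 81 67]
  26. access 58: HIT. Next use of 58: step 29. Cache: [19 58 81 67]
  27. access 19: HIT. Next use of 19: step 31. Cache: [19 58 81 67]
  28. access 32: MISS, evict 81 (next use: never). Cache: [19 58 67 32]
  29. access 58: HIT. Next use of 58: step 33. Cache: [19 58 67 32]
  30. access 67: HIT. Next use of 67: step 35. Cache: [19 58 67 32]
  31. access 19: HIT. Next use of 19: step 32. Cache: [19 58 67 32]
  32. access 19: HIT. Next use of 19: never. Cache: [19 58 67 32]
  33. access 58: HIT. Next use of 58: never. Cache: [19 58 67 32]
  34. access 32: HIT. Next use of 32: never. Cache: [19 58 67 32]
  35. access 67: HIT. Next use of 67: never. Cache: [19 58 67 32]
Total: 29 hits, 6 misses, 2 evictions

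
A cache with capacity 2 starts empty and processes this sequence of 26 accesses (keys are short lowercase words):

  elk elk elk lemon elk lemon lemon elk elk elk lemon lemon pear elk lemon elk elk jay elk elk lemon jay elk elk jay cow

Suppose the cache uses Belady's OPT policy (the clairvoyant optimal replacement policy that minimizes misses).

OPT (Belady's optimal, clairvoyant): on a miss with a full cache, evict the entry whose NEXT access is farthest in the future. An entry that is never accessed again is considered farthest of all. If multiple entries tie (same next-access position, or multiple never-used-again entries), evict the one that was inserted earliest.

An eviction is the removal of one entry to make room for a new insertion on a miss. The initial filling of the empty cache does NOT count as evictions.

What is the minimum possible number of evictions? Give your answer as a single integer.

Answer: 6

Derivation:
OPT (Belady) simulation (capacity=2):
  1. access elk: MISS. Cache: [elk]
  2. access elk: HIT. Next use of elk: step 3. Cache: [elk]
  3. access elk: HIT. Next use of elk: step 5. Cache: [elk]
  4. access lemon: MISS. Cache: [elk lemon]
  5. access elk: HIT. Next use of elk: step 8. Cache: [elk lemon]
  6. access lemon: HIT. Next use of lemon: step 7. Cache: [elk lemon]
  7. access lemon: HIT. Next use of lemon: step 11. Cache: [elk lemon]
  8. access elk: HIT. Next use of elk: step 9. Cache: [elk lemon]
  9. access elk: HIT. Next use of elk: step 10. Cache: [elk lemon]
  10. access elk: HIT. Next use of elk: step 14. Cache: [elk lemon]
  11. access lemon: HIT. Next use of lemon: step 12. Cache: [elk lemon]
  12. access lemon: HIT. Next use of lemon: step 15. Cache: [elk lemon]
  13. access pear: MISS, evict lemon (next use: step 15). Cache: [elk pear]
  14. access elk: HIT. Next use of elk: step 16. Cache: [elk pear]
  15. access lemon: MISS, evict pear (next use: never). Cache: [elk lemon]
  16. access elk: HIT. Next use of elk: step 17. Cache: [elk lemon]
  17. access elk: HIT. Next use of elk: step 19. Cache: [elk lemon]
  18. access jay: MISS, evict lemon (next use: step 21). Cache: [elk jay]
  19. access elk: HIT. Next use of elk: step 20. Cache: [elk jay]
  20. access elk: HIT. Next use of elk: step 23. Cache: [elk jay]
  21. access lemon: MISS, evict elk (next use: step 23). Cache: [jay lemon]
  22. access jay: HIT. Next use of jay: step 25. Cache: [jay lemon]
  23. access elk: MISS, evict lemon (next use: never). Cache: [jay elk]
  24. access elk: HIT. Next use of elk: never. Cache: [jay elk]
  25. access jay: HIT. Next use of jay: never. Cache: [jay elk]
  26. access cow: MISS, evict jay (next use: never). Cache: [elk cow]
Total: 18 hits, 8 misses, 6 evictions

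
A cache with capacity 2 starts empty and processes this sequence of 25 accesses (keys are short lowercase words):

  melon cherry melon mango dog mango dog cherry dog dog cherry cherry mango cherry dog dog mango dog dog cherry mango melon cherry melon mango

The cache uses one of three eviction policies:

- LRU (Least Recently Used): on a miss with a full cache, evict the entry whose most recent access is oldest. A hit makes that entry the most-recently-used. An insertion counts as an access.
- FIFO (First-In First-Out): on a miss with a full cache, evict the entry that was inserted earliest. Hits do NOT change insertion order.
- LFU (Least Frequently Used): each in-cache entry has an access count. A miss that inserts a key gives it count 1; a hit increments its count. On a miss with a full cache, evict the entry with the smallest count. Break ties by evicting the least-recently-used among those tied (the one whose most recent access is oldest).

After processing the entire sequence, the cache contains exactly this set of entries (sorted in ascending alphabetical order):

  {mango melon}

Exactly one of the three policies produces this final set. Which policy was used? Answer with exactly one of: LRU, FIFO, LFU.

Simulating under each policy and comparing final sets:
  LRU: final set = {mango melon} -> MATCHES target
  FIFO: final set = {cherry mango} -> differs
  LFU: final set = {cherry mango} -> differs
Only LRU produces the target set.

Answer: LRU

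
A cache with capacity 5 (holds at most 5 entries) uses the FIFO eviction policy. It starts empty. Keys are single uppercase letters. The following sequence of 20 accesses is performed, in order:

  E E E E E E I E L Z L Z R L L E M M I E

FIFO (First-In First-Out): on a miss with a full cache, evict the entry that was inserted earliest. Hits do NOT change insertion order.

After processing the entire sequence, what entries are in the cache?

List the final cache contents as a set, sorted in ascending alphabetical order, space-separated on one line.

FIFO simulation (capacity=5):
  1. access E: MISS. Cache (old->new): [E]
  2. access E: HIT. Cache (old->new): [E]
  3. access E: HIT. Cache (old->new): [E]
  4. access E: HIT. Cache (old->new): [E]
  5. access E: HIT. Cache (old->new): [E]
  6. access E: HIT. Cache (old->new): [E]
  7. access I: MISS. Cache (old->new): [E I]
  8. access E: HIT. Cache (old->new): [E I]
  9. access L: MISS. Cache (old->new): [E I L]
  10. access Z: MISS. Cache (old->new): [E I L Z]
  11. access L: HIT. Cache (old->new): [E I L Z]
  12. access Z: HIT. Cache (old->new): [E I L Z]
  13. access R: MISS. Cache (old->new): [E I L Z R]
  14. access L: HIT. Cache (old->new): [E I L Z R]
  15. access L: HIT. Cache (old->new): [E I L Z R]
  16. access E: HIT. Cache (old->new): [E I L Z R]
  17. access M: MISS, evict E. Cache (old->new): [I L Z R M]
  18. access M: HIT. Cache (old->new): [I L Z R M]
  19. access I: HIT. Cache (old->new): [I L Z R M]
  20. access E: MISS, evict I. Cache (old->new): [L Z R M E]
Total: 13 hits, 7 misses, 2 evictions

Answer: E L M R Z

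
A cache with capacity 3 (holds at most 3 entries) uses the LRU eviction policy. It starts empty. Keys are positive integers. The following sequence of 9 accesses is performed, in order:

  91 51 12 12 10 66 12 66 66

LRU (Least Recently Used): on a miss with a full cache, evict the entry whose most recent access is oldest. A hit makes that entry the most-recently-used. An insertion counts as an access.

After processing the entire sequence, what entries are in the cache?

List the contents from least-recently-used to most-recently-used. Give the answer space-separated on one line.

Answer: 10 12 66

Derivation:
LRU simulation (capacity=3):
  1. access 91: MISS. Cache (LRU->MRU): [91]
  2. access 51: MISS. Cache (LRU->MRU): [91 51]
  3. access 12: MISS. Cache (LRU->MRU): [91 51 12]
  4. access 12: HIT. Cache (LRU->MRU): [91 51 12]
  5. access 10: MISS, evict 91. Cache (LRU->MRU): [51 12 10]
  6. access 66: MISS, evict 51. Cache (LRU->MRU): [12 10 66]
  7. access 12: HIT. Cache (LRU->MRU): [10 66 12]
  8. access 66: HIT. Cache (LRU->MRU): [10 12 66]
  9. access 66: HIT. Cache (LRU->MRU): [10 12 66]
Total: 4 hits, 5 misses, 2 evictions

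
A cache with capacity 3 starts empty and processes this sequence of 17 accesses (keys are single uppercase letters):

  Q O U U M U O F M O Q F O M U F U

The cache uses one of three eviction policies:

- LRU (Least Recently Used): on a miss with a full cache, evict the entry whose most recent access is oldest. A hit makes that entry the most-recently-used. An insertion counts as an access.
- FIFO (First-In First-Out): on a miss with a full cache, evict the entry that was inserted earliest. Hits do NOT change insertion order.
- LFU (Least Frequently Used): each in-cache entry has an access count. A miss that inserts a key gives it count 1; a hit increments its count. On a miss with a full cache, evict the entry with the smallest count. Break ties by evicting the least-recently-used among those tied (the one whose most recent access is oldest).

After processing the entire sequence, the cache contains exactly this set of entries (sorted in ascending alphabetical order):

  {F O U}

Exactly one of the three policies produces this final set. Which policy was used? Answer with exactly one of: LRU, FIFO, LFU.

Answer: LFU

Derivation:
Simulating under each policy and comparing final sets:
  LRU: final set = {F M U} -> differs
  FIFO: final set = {F M U} -> differs
  LFU: final set = {F O U} -> MATCHES target
Only LFU produces the target set.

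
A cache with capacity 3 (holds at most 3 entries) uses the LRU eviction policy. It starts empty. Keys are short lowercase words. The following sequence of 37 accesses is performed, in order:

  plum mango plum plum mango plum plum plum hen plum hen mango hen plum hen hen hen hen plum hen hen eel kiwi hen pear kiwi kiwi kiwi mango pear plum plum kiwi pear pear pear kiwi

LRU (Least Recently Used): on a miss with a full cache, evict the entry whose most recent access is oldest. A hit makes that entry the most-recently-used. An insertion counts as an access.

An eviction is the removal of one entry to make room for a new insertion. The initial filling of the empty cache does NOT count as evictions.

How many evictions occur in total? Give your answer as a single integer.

Answer: 6

Derivation:
LRU simulation (capacity=3):
  1. access plum: MISS. Cache (LRU->MRU): [plum]
  2. access mango: MISS. Cache (LRU->MRU): [plum mango]
  3. access plum: HIT. Cache (LRU->MRU): [mango plum]
  4. access plum: HIT. Cache (LRU->MRU): [mango plum]
  5. access mango: HIT. Cache (LRU->MRU): [plum mango]
  6. access plum: HIT. Cache (LRU->MRU): [mango plum]
  7. access plum: HIT. Cache (LRU->MRU): [mango plum]
  8. access plum: HIT. Cache (LRU->MRU): [mango plum]
  9. access hen: MISS. Cache (LRU->MRU): [mango plum hen]
  10. access plum: HIT. Cache (LRU->MRU): [mango hen plum]
  11. access hen: HIT. Cache (LRU->MRU): [mango plum hen]
  12. access mango: HIT. Cache (LRU->MRU): [plum hen mango]
  13. access hen: HIT. Cache (LRU->MRU): [plum mango hen]
  14. access plum: HIT. Cache (LRU->MRU): [mango hen plum]
  15. access hen: HIT. Cache (LRU->MRU): [mango plum hen]
  16. access hen: HIT. Cache (LRU->MRU): [mango plum hen]
  17. access hen: HIT. Cache (LRU->MRU): [mango plum hen]
  18. access hen: HIT. Cache (LRU->MRU): [mango plum hen]
  19. access plum: HIT. Cache (LRU->MRU): [mango hen plum]
  20. access hen: HIT. Cache (LRU->MRU): [mango plum hen]
  21. access hen: HIT. Cache (LRU->MRU): [mango plum hen]
  22. access eel: MISS, evict mango. Cache (LRU->MRU): [plum hen eel]
  23. access kiwi: MISS, evict plum. Cache (LRU->MRU): [hen eel kiwi]
  24. access hen: HIT. Cache (LRU->MRU): [eel kiwi hen]
  25. access pear: MISS, evict eel. Cache (LRU->MRU): [kiwi hen pear]
  26. access kiwi: HIT. Cache (LRU->MRU): [hen pear kiwi]
  27. access kiwi: HIT. Cache (LRU->MRU): [hen pear kiwi]
  28. access kiwi: HIT. Cache (LRU->MRU): [hen pear kiwi]
  29. access mango: MISS, evict hen. Cache (LRU->MRU): [pear kiwi mango]
  30. access pear: HIT. Cache (LRU->MRU): [kiwi mango pear]
  31. access plum: MISS, evict kiwi. Cache (LRU->MRU): [mango pear plum]
  32. access plum: HIT. Cache (LRU->MRU): [mango pear plum]
  33. access kiwi: MISS, evict mango. Cache (LRU->MRU): [pear plum kiwi]
  34. access pear: HIT. Cache (LRU->MRU): [plum kiwi pear]
  35. access pear: HIT. Cache (LRU->MRU): [plum kiwi pear]
  36. access pear: HIT. Cache (LRU->MRU): [plum kiwi pear]
  37. access kiwi: HIT. Cache (LRU->MRU): [plum pear kiwi]
Total: 28 hits, 9 misses, 6 evictions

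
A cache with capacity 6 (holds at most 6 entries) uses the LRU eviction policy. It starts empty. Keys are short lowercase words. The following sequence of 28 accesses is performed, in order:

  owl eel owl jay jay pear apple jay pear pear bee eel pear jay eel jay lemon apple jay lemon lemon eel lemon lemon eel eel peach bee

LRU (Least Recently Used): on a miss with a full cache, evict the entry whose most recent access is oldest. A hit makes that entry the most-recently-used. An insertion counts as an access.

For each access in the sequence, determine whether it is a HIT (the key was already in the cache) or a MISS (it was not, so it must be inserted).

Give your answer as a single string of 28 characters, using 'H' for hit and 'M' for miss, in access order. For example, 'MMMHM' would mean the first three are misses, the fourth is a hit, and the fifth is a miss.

Answer: MMHMHMMHHHMHHHHHMHHHHHHHHHMM

Derivation:
LRU simulation (capacity=6):
  1. access owl: MISS. Cache (LRU->MRU): [owl]
  2. access eel: MISS. Cache (LRU->MRU): [owl eel]
  3. access owl: HIT. Cache (LRU->MRU): [eel owl]
  4. access jay: MISS. Cache (LRU->MRU): [eel owl jay]
  5. access jay: HIT. Cache (LRU->MRU): [eel owl jay]
  6. access pear: MISS. Cache (LRU->MRU): [eel owl jay pear]
  7. access apple: MISS. Cache (LRU->MRU): [eel owl jay pear apple]
  8. access jay: HIT. Cache (LRU->MRU): [eel owl pear apple jay]
  9. access pear: HIT. Cache (LRU->MRU): [eel owl apple jay pear]
  10. access pear: HIT. Cache (LRU->MRU): [eel owl apple jay pear]
  11. access bee: MISS. Cache (LRU->MRU): [eel owl apple jay pear bee]
  12. access eel: HIT. Cache (LRU->MRU): [owl apple jay pear bee eel]
  13. access pear: HIT. Cache (LRU->MRU): [owl apple jay bee eel pear]
  14. access jay: HIT. Cache (LRU->MRU): [owl apple bee eel pear jay]
  15. access eel: HIT. Cache (LRU->MRU): [owl apple bee pear jay eel]
  16. access jay: HIT. Cache (LRU->MRU): [owl apple bee pear eel jay]
  17. access lemon: MISS, evict owl. Cache (LRU->MRU): [apple bee pear eel jay lemon]
  18. access apple: HIT. Cache (LRU->MRU): [bee pear eel jay lemon apple]
  19. access jay: HIT. Cache (LRU->MRU): [bee pear eel lemon apple jay]
  20. access lemon: HIT. Cache (LRU->MRU): [bee pear eel apple jay lemon]
  21. access lemon: HIT. Cache (LRU->MRU): [bee pear eel apple jay lemon]
  22. access eel: HIT. Cache (LRU->MRU): [bee pear apple jay lemon eel]
  23. access lemon: HIT. Cache (LRU->MRU): [bee pear apple jay eel lemon]
  24. access lemon: HIT. Cache (LRU->MRU): [bee pear apple jay eel lemon]
  25. access eel: HIT. Cache (LRU->MRU): [bee pear apple jay lemon eel]
  26. access eel: HIT. Cache (LRU->MRU): [bee pear apple jay lemon eel]
  27. access peach: MISS, evict bee. Cache (LRU->MRU): [pear apple jay lemon eel peach]
  28. access bee: MISS, evict pear. Cache (LRU->MRU): [apple jay lemon eel peach bee]
Total: 19 hits, 9 misses, 3 evictions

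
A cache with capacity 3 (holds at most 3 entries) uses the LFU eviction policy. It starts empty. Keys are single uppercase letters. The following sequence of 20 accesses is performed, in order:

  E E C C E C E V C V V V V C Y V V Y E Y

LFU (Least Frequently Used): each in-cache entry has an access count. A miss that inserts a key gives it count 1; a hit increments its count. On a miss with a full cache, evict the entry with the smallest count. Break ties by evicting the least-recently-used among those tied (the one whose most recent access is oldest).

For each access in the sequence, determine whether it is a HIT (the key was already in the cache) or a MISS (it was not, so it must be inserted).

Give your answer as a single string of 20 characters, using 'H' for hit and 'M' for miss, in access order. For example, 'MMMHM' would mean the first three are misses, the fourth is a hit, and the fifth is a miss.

Answer: MHMHHHHMHHHHHHMHHHMM

Derivation:
LFU simulation (capacity=3):
  1. access E: MISS. Cache: [E(c=1)]
  2. access E: HIT, count now 2. Cache: [E(c=2)]
  3. access C: MISS. Cache: [C(c=1) E(c=2)]
  4. access C: HIT, count now 2. Cache: [E(c=2) C(c=2)]
  5. access E: HIT, count now 3. Cache: [C(c=2) E(c=3)]
  6. access C: HIT, count now 3. Cache: [E(c=3) C(c=3)]
  7. access E: HIT, count now 4. Cache: [C(c=3) E(c=4)]
  8. access V: MISS. Cache: [V(c=1) C(c=3) E(c=4)]
  9. access C: HIT, count now 4. Cache: [V(c=1) E(c=4) C(c=4)]
  10. access V: HIT, count now 2. Cache: [V(c=2) E(c=4) C(c=4)]
  11. access V: HIT, count now 3. Cache: [V(c=3) E(c=4) C(c=4)]
  12. access V: HIT, count now 4. Cache: [E(c=4) C(c=4) V(c=4)]
  13. access V: HIT, count now 5. Cache: [E(c=4) C(c=4) V(c=5)]
  14. access C: HIT, count now 5. Cache: [E(c=4) V(c=5) C(c=5)]
  15. access Y: MISS, evict E(c=4). Cache: [Y(c=1) V(c=5) C(c=5)]
  16. access V: HIT, count now 6. Cache: [Y(c=1) C(c=5) V(c=6)]
  17. access V: HIT, count now 7. Cache: [Y(c=1) C(c=5) V(c=7)]
  18. access Y: HIT, count now 2. Cache: [Y(c=2) C(c=5) V(c=7)]
  19. access E: MISS, evict Y(c=2). Cache: [E(c=1) C(c=5) V(c=7)]
  20. access Y: MISS, evict E(c=1). Cache: [Y(c=1) C(c=5) V(c=7)]
Total: 14 hits, 6 misses, 3 evictions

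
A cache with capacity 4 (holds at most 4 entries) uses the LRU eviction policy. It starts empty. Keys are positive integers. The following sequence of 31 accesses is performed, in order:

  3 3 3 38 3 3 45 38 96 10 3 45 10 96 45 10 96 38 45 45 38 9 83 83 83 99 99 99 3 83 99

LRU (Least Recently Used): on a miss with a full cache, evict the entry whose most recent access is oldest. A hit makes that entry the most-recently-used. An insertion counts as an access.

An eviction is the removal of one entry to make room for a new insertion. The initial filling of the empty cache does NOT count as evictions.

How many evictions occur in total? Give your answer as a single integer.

LRU simulation (capacity=4):
  1. access 3: MISS. Cache (LRU->MRU): [3]
  2. access 3: HIT. Cache (LRU->MRU): [3]
  3. access 3: HIT. Cache (LRU->MRU): [3]
  4. access 38: MISS. Cache (LRU->MRU): [3 38]
  5. access 3: HIT. Cache (LRU->MRU): [38 3]
  6. access 3: HIT. Cache (LRU->MRU): [38 3]
  7. access 45: MISS. Cache (LRU->MRU): [38 3 45]
  8. access 38: HIT. Cache (LRU->MRU): [3 45 38]
  9. access 96: MISS. Cache (LRU->MRU): [3 45 38 96]
  10. access 10: MISS, evict 3. Cache (LRU->MRU): [45 38 96 10]
  11. access 3: MISS, evict 45. Cache (LRU->MRU): [38 96 10 3]
  12. access 45: MISS, evict 38. Cache (LRU->MRU): [96 10 3 45]
  13. access 10: HIT. Cache (LRU->MRU): [96 3 45 10]
  14. access 96: HIT. Cache (LRU->MRU): [3 45 10 96]
  15. access 45: HIT. Cache (LRU->MRU): [3 10 96 45]
  16. access 10: HIT. Cache (LRU->MRU): [3 96 45 10]
  17. access 96: HIT. Cache (LRU->MRU): [3 45 10 96]
  18. access 38: MISS, evict 3. Cache (LRU->MRU): [45 10 96 38]
  19. access 45: HIT. Cache (LRU->MRU): [10 96 38 45]
  20. access 45: HIT. Cache (LRU->MRU): [10 96 38 45]
  21. access 38: HIT. Cache (LRU->MRU): [10 96 45 38]
  22. access 9: MISS, evict 10. Cache (LRU->MRU): [96 45 38 9]
  23. access 83: MISS, evict 96. Cache (LRU->MRU): [45 38 9 83]
  24. access 83: HIT. Cache (LRU->MRU): [45 38 9 83]
  25. access 83: HIT. Cache (LRU->MRU): [45 38 9 83]
  26. access 99: MISS, evict 45. Cache (LRU->MRU): [38 9 83 99]
  27. access 99: HIT. Cache (LRU->MRU): [38 9 83 99]
  28. access 99: HIT. Cache (LRU->MRU): [38 9 83 99]
  29. access 3: MISS, evict 38. Cache (LRU->MRU): [9 83 99 3]
  30. access 83: HIT. Cache (LRU->MRU): [9 99 3 83]
  31. access 99: HIT. Cache (LRU->MRU): [9 3 83 99]
Total: 19 hits, 12 misses, 8 evictions

Answer: 8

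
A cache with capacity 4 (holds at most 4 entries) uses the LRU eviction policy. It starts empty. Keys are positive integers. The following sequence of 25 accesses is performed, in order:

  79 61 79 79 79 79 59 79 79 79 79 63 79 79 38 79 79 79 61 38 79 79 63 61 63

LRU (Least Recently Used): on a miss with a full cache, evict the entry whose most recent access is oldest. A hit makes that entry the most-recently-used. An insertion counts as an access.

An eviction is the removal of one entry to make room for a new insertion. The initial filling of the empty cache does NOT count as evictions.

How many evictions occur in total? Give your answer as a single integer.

LRU simulation (capacity=4):
  1. access 79: MISS. Cache (LRU->MRU): [79]
  2. access 61: MISS. Cache (LRU->MRU): [79 61]
  3. access 79: HIT. Cache (LRU->MRU): [61 79]
  4. access 79: HIT. Cache (LRU->MRU): [61 79]
  5. access 79: HIT. Cache (LRU->MRU): [61 79]
  6. access 79: HIT. Cache (LRU->MRU): [61 79]
  7. access 59: MISS. Cache (LRU->MRU): [61 79 59]
  8. access 79: HIT. Cache (LRU->MRU): [61 59 79]
  9. access 79: HIT. Cache (LRU->MRU): [61 59 79]
  10. access 79: HIT. Cache (LRU->MRU): [61 59 79]
  11. access 79: HIT. Cache (LRU->MRU): [61 59 79]
  12. access 63: MISS. Cache (LRU->MRU): [61 59 79 63]
  13. access 79: HIT. Cache (LRU->MRU): [61 59 63 79]
  14. access 79: HIT. Cache (LRU->MRU): [61 59 63 79]
  15. access 38: MISS, evict 61. Cache (LRU->MRU): [59 63 79 38]
  16. access 79: HIT. Cache (LRU->MRU): [59 63 38 79]
  17. access 79: HIT. Cache (LRU->MRU): [59 63 38 79]
  18. access 79: HIT. Cache (LRU->MRU): [59 63 38 79]
  19. access 61: MISS, evict 59. Cache (LRU->MRU): [63 38 79 61]
  20. access 38: HIT. Cache (LRU->MRU): [63 79 61 38]
  21. access 79: HIT. Cache (LRU->MRU): [63 61 38 79]
  22. access 79: HIT. Cache (LRU->MRU): [63 61 38 79]
  23. access 63: HIT. Cache (LRU->MRU): [61 38 79 63]
  24. access 61: HIT. Cache (LRU->MRU): [38 79 63 61]
  25. access 63: HIT. Cache (LRU->MRU): [38 79 61 63]
Total: 19 hits, 6 misses, 2 evictions

Answer: 2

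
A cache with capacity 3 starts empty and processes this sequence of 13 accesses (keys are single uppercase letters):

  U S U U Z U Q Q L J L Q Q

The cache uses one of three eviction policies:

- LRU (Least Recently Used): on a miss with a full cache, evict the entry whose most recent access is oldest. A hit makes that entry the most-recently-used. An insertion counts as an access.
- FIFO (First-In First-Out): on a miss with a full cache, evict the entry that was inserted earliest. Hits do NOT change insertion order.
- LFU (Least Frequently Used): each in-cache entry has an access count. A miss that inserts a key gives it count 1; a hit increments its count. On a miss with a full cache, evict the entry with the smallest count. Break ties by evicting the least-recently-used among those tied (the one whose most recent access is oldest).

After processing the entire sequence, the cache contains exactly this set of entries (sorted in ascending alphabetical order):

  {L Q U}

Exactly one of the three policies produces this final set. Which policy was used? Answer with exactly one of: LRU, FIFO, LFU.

Answer: LFU

Derivation:
Simulating under each policy and comparing final sets:
  LRU: final set = {J L Q} -> differs
  FIFO: final set = {J L Q} -> differs
  LFU: final set = {L Q U} -> MATCHES target
Only LFU produces the target set.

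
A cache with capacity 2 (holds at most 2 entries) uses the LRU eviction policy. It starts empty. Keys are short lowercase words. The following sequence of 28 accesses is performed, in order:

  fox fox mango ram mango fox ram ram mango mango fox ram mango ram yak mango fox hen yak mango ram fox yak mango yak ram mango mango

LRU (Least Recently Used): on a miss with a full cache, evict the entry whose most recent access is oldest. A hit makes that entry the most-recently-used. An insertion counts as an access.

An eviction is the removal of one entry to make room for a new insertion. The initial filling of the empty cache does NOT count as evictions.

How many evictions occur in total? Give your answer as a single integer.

Answer: 19

Derivation:
LRU simulation (capacity=2):
  1. access fox: MISS. Cache (LRU->MRU): [fox]
  2. access fox: HIT. Cache (LRU->MRU): [fox]
  3. access mango: MISS. Cache (LRU->MRU): [fox mango]
  4. access ram: MISS, evict fox. Cache (LRU->MRU): [mango ram]
  5. access mango: HIT. Cache (LRU->MRU): [ram mango]
  6. access fox: MISS, evict ram. Cache (LRU->MRU): [mango fox]
  7. access ram: MISS, evict mango. Cache (LRU->MRU): [fox ram]
  8. access ram: HIT. Cache (LRU->MRU): [fox ram]
  9. access mango: MISS, evict fox. Cache (LRU->MRU): [ram mango]
  10. access mango: HIT. Cache (LRU->MRU): [ram mango]
  11. access fox: MISS, evict ram. Cache (LRU->MRU): [mango fox]
  12. access ram: MISS, evict mango. Cache (LRU->MRU): [fox ram]
  13. access mango: MISS, evict fox. Cache (LRU->MRU): [ram mango]
  14. access ram: HIT. Cache (LRU->MRU): [mango ram]
  15. access yak: MISS, evict mango. Cache (LRU->MRU): [ram yak]
  16. access mango: MISS, evict ram. Cache (LRU->MRU): [yak mango]
  17. access fox: MISS, evict yak. Cache (LRU->MRU): [mango fox]
  18. access hen: MISS, evict mango. Cache (LRU->MRU): [fox hen]
  19. access yak: MISS, evict fox. Cache (LRU->MRU): [hen yak]
  20. access mango: MISS, evict hen. Cache (LRU->MRU): [yak mango]
  21. access ram: MISS, evict yak. Cache (LRU->MRU): [mango ram]
  22. access fox: MISS, evict mango. Cache (LRU->MRU): [ram fox]
  23. access yak: MISS, evict ram. Cache (LRU->MRU): [fox yak]
  24. access mango: MISS, evict fox. Cache (LRU->MRU): [yak mango]
  25. access yak: HIT. Cache (LRU->MRU): [mango yak]
  26. access ram: MISS, evict mango. Cache (LRU->MRU): [yak ram]
  27. access mango: MISS, evict yak. Cache (LRU->MRU): [ram mango]
  28. access mango: HIT. Cache (LRU->MRU): [ram mango]
Total: 7 hits, 21 misses, 19 evictions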